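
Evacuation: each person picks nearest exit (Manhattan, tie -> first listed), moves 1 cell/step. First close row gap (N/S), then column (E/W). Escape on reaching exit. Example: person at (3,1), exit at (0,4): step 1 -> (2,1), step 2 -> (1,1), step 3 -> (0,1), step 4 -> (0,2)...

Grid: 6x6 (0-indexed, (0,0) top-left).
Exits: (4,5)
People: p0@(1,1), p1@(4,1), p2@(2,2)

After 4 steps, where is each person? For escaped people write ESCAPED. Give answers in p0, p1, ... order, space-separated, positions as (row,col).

Step 1: p0:(1,1)->(2,1) | p1:(4,1)->(4,2) | p2:(2,2)->(3,2)
Step 2: p0:(2,1)->(3,1) | p1:(4,2)->(4,3) | p2:(3,2)->(4,2)
Step 3: p0:(3,1)->(4,1) | p1:(4,3)->(4,4) | p2:(4,2)->(4,3)
Step 4: p0:(4,1)->(4,2) | p1:(4,4)->(4,5)->EXIT | p2:(4,3)->(4,4)

(4,2) ESCAPED (4,4)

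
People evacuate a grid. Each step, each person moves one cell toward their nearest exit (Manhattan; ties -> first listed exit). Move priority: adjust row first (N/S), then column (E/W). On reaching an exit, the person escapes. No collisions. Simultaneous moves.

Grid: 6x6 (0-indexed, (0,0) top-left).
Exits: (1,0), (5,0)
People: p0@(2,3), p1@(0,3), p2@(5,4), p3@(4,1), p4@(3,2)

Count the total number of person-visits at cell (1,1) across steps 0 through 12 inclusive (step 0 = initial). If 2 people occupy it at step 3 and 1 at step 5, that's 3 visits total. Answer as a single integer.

Step 0: p0@(2,3) p1@(0,3) p2@(5,4) p3@(4,1) p4@(3,2) -> at (1,1): 0 [-], cum=0
Step 1: p0@(1,3) p1@(1,3) p2@(5,3) p3@(5,1) p4@(2,2) -> at (1,1): 0 [-], cum=0
Step 2: p0@(1,2) p1@(1,2) p2@(5,2) p3@ESC p4@(1,2) -> at (1,1): 0 [-], cum=0
Step 3: p0@(1,1) p1@(1,1) p2@(5,1) p3@ESC p4@(1,1) -> at (1,1): 3 [p0,p1,p4], cum=3
Step 4: p0@ESC p1@ESC p2@ESC p3@ESC p4@ESC -> at (1,1): 0 [-], cum=3
Total visits = 3

Answer: 3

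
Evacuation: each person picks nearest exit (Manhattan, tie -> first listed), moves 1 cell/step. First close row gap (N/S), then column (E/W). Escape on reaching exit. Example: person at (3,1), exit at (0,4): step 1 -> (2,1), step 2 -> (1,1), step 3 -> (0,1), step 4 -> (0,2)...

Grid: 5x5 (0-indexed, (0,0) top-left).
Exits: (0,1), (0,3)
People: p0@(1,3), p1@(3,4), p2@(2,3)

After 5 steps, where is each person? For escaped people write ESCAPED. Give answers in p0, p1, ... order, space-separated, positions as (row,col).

Step 1: p0:(1,3)->(0,3)->EXIT | p1:(3,4)->(2,4) | p2:(2,3)->(1,3)
Step 2: p0:escaped | p1:(2,4)->(1,4) | p2:(1,3)->(0,3)->EXIT
Step 3: p0:escaped | p1:(1,4)->(0,4) | p2:escaped
Step 4: p0:escaped | p1:(0,4)->(0,3)->EXIT | p2:escaped

ESCAPED ESCAPED ESCAPED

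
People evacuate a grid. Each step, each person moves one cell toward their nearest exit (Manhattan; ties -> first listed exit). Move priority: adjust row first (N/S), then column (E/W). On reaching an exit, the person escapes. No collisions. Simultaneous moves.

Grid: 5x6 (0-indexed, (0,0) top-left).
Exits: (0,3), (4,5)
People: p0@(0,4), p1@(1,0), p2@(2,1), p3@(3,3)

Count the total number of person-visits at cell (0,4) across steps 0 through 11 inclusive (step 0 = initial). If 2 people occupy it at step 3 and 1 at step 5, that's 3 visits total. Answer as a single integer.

Step 0: p0@(0,4) p1@(1,0) p2@(2,1) p3@(3,3) -> at (0,4): 1 [p0], cum=1
Step 1: p0@ESC p1@(0,0) p2@(1,1) p3@(2,3) -> at (0,4): 0 [-], cum=1
Step 2: p0@ESC p1@(0,1) p2@(0,1) p3@(1,3) -> at (0,4): 0 [-], cum=1
Step 3: p0@ESC p1@(0,2) p2@(0,2) p3@ESC -> at (0,4): 0 [-], cum=1
Step 4: p0@ESC p1@ESC p2@ESC p3@ESC -> at (0,4): 0 [-], cum=1
Total visits = 1

Answer: 1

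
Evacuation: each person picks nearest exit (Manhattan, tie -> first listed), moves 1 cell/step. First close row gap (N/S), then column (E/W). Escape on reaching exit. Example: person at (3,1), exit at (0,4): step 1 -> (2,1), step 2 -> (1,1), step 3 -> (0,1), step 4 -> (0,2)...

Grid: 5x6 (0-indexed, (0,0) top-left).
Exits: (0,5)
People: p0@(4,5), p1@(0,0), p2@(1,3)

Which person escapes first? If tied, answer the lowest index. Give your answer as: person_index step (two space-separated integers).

Answer: 2 3

Derivation:
Step 1: p0:(4,5)->(3,5) | p1:(0,0)->(0,1) | p2:(1,3)->(0,3)
Step 2: p0:(3,5)->(2,5) | p1:(0,1)->(0,2) | p2:(0,3)->(0,4)
Step 3: p0:(2,5)->(1,5) | p1:(0,2)->(0,3) | p2:(0,4)->(0,5)->EXIT
Step 4: p0:(1,5)->(0,5)->EXIT | p1:(0,3)->(0,4) | p2:escaped
Step 5: p0:escaped | p1:(0,4)->(0,5)->EXIT | p2:escaped
Exit steps: [4, 5, 3]
First to escape: p2 at step 3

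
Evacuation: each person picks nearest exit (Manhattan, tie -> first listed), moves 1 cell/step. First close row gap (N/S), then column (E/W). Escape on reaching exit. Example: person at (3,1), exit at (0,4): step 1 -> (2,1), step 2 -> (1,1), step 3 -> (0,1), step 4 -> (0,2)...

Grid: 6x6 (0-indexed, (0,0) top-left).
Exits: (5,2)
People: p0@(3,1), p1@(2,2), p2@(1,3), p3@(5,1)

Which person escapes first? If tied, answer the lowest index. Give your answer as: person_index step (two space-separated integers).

Answer: 3 1

Derivation:
Step 1: p0:(3,1)->(4,1) | p1:(2,2)->(3,2) | p2:(1,3)->(2,3) | p3:(5,1)->(5,2)->EXIT
Step 2: p0:(4,1)->(5,1) | p1:(3,2)->(4,2) | p2:(2,3)->(3,3) | p3:escaped
Step 3: p0:(5,1)->(5,2)->EXIT | p1:(4,2)->(5,2)->EXIT | p2:(3,3)->(4,3) | p3:escaped
Step 4: p0:escaped | p1:escaped | p2:(4,3)->(5,3) | p3:escaped
Step 5: p0:escaped | p1:escaped | p2:(5,3)->(5,2)->EXIT | p3:escaped
Exit steps: [3, 3, 5, 1]
First to escape: p3 at step 1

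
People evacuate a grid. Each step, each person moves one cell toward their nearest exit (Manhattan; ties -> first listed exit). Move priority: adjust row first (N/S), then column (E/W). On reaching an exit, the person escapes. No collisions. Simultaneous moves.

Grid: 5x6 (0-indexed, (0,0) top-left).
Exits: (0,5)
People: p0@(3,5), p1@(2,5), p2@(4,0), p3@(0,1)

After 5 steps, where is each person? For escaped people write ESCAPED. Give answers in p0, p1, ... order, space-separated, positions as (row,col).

Step 1: p0:(3,5)->(2,5) | p1:(2,5)->(1,5) | p2:(4,0)->(3,0) | p3:(0,1)->(0,2)
Step 2: p0:(2,5)->(1,5) | p1:(1,5)->(0,5)->EXIT | p2:(3,0)->(2,0) | p3:(0,2)->(0,3)
Step 3: p0:(1,5)->(0,5)->EXIT | p1:escaped | p2:(2,0)->(1,0) | p3:(0,3)->(0,4)
Step 4: p0:escaped | p1:escaped | p2:(1,0)->(0,0) | p3:(0,4)->(0,5)->EXIT
Step 5: p0:escaped | p1:escaped | p2:(0,0)->(0,1) | p3:escaped

ESCAPED ESCAPED (0,1) ESCAPED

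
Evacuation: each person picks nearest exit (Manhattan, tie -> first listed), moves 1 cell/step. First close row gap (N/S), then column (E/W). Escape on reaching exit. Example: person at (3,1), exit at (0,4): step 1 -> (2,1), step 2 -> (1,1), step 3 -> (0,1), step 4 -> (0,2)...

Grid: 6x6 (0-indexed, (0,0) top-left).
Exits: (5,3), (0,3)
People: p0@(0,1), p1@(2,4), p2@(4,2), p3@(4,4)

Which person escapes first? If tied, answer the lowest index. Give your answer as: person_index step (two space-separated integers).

Step 1: p0:(0,1)->(0,2) | p1:(2,4)->(1,4) | p2:(4,2)->(5,2) | p3:(4,4)->(5,4)
Step 2: p0:(0,2)->(0,3)->EXIT | p1:(1,4)->(0,4) | p2:(5,2)->(5,3)->EXIT | p3:(5,4)->(5,3)->EXIT
Step 3: p0:escaped | p1:(0,4)->(0,3)->EXIT | p2:escaped | p3:escaped
Exit steps: [2, 3, 2, 2]
First to escape: p0 at step 2

Answer: 0 2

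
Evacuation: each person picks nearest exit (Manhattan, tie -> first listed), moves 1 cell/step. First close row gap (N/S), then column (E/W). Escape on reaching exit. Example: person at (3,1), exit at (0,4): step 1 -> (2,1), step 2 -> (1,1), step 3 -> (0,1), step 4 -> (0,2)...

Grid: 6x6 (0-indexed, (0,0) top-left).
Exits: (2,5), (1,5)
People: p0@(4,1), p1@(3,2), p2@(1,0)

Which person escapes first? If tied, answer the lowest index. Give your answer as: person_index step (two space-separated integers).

Answer: 1 4

Derivation:
Step 1: p0:(4,1)->(3,1) | p1:(3,2)->(2,2) | p2:(1,0)->(1,1)
Step 2: p0:(3,1)->(2,1) | p1:(2,2)->(2,3) | p2:(1,1)->(1,2)
Step 3: p0:(2,1)->(2,2) | p1:(2,3)->(2,4) | p2:(1,2)->(1,3)
Step 4: p0:(2,2)->(2,3) | p1:(2,4)->(2,5)->EXIT | p2:(1,3)->(1,4)
Step 5: p0:(2,3)->(2,4) | p1:escaped | p2:(1,4)->(1,5)->EXIT
Step 6: p0:(2,4)->(2,5)->EXIT | p1:escaped | p2:escaped
Exit steps: [6, 4, 5]
First to escape: p1 at step 4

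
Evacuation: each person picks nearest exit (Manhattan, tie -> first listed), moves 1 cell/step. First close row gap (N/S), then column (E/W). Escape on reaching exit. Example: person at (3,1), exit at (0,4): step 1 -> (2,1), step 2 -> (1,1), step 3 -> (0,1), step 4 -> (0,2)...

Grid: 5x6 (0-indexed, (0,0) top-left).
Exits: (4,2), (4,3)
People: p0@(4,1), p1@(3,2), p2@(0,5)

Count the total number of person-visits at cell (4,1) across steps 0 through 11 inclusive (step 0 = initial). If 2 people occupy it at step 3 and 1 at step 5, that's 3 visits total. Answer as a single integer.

Step 0: p0@(4,1) p1@(3,2) p2@(0,5) -> at (4,1): 1 [p0], cum=1
Step 1: p0@ESC p1@ESC p2@(1,5) -> at (4,1): 0 [-], cum=1
Step 2: p0@ESC p1@ESC p2@(2,5) -> at (4,1): 0 [-], cum=1
Step 3: p0@ESC p1@ESC p2@(3,5) -> at (4,1): 0 [-], cum=1
Step 4: p0@ESC p1@ESC p2@(4,5) -> at (4,1): 0 [-], cum=1
Step 5: p0@ESC p1@ESC p2@(4,4) -> at (4,1): 0 [-], cum=1
Step 6: p0@ESC p1@ESC p2@ESC -> at (4,1): 0 [-], cum=1
Total visits = 1

Answer: 1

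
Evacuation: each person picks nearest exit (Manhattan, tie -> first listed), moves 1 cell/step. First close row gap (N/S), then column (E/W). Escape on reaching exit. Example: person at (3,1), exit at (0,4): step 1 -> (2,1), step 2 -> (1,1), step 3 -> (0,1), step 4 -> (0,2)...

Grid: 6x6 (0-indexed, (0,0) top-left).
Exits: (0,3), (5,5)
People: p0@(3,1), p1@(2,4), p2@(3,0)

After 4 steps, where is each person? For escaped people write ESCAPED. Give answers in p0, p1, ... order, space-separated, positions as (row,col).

Step 1: p0:(3,1)->(2,1) | p1:(2,4)->(1,4) | p2:(3,0)->(2,0)
Step 2: p0:(2,1)->(1,1) | p1:(1,4)->(0,4) | p2:(2,0)->(1,0)
Step 3: p0:(1,1)->(0,1) | p1:(0,4)->(0,3)->EXIT | p2:(1,0)->(0,0)
Step 4: p0:(0,1)->(0,2) | p1:escaped | p2:(0,0)->(0,1)

(0,2) ESCAPED (0,1)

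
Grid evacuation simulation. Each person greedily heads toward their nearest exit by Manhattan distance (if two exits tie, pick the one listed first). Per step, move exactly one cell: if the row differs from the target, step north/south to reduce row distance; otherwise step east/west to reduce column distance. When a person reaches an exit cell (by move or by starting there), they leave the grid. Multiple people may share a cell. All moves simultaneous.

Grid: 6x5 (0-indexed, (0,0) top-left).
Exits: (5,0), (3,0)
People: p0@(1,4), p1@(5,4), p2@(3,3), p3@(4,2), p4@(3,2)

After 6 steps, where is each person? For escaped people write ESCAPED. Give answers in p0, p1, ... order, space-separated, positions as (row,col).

Step 1: p0:(1,4)->(2,4) | p1:(5,4)->(5,3) | p2:(3,3)->(3,2) | p3:(4,2)->(5,2) | p4:(3,2)->(3,1)
Step 2: p0:(2,4)->(3,4) | p1:(5,3)->(5,2) | p2:(3,2)->(3,1) | p3:(5,2)->(5,1) | p4:(3,1)->(3,0)->EXIT
Step 3: p0:(3,4)->(3,3) | p1:(5,2)->(5,1) | p2:(3,1)->(3,0)->EXIT | p3:(5,1)->(5,0)->EXIT | p4:escaped
Step 4: p0:(3,3)->(3,2) | p1:(5,1)->(5,0)->EXIT | p2:escaped | p3:escaped | p4:escaped
Step 5: p0:(3,2)->(3,1) | p1:escaped | p2:escaped | p3:escaped | p4:escaped
Step 6: p0:(3,1)->(3,0)->EXIT | p1:escaped | p2:escaped | p3:escaped | p4:escaped

ESCAPED ESCAPED ESCAPED ESCAPED ESCAPED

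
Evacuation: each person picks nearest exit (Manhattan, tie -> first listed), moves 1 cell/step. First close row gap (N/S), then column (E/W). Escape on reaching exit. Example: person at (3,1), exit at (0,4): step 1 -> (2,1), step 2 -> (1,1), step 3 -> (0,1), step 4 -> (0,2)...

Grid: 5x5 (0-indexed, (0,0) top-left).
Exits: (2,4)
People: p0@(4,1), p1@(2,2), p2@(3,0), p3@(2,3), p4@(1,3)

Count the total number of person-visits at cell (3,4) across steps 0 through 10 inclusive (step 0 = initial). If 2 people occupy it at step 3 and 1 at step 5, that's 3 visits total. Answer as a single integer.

Step 0: p0@(4,1) p1@(2,2) p2@(3,0) p3@(2,3) p4@(1,3) -> at (3,4): 0 [-], cum=0
Step 1: p0@(3,1) p1@(2,3) p2@(2,0) p3@ESC p4@(2,3) -> at (3,4): 0 [-], cum=0
Step 2: p0@(2,1) p1@ESC p2@(2,1) p3@ESC p4@ESC -> at (3,4): 0 [-], cum=0
Step 3: p0@(2,2) p1@ESC p2@(2,2) p3@ESC p4@ESC -> at (3,4): 0 [-], cum=0
Step 4: p0@(2,3) p1@ESC p2@(2,3) p3@ESC p4@ESC -> at (3,4): 0 [-], cum=0
Step 5: p0@ESC p1@ESC p2@ESC p3@ESC p4@ESC -> at (3,4): 0 [-], cum=0
Total visits = 0

Answer: 0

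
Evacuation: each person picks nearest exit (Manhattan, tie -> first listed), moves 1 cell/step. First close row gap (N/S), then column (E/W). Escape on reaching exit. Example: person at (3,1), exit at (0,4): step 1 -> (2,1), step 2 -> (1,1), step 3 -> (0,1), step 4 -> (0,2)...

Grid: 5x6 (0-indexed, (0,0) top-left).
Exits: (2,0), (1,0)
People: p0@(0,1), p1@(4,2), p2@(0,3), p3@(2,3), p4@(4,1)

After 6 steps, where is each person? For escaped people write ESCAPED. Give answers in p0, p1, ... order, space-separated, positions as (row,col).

Step 1: p0:(0,1)->(1,1) | p1:(4,2)->(3,2) | p2:(0,3)->(1,3) | p3:(2,3)->(2,2) | p4:(4,1)->(3,1)
Step 2: p0:(1,1)->(1,0)->EXIT | p1:(3,2)->(2,2) | p2:(1,3)->(1,2) | p3:(2,2)->(2,1) | p4:(3,1)->(2,1)
Step 3: p0:escaped | p1:(2,2)->(2,1) | p2:(1,2)->(1,1) | p3:(2,1)->(2,0)->EXIT | p4:(2,1)->(2,0)->EXIT
Step 4: p0:escaped | p1:(2,1)->(2,0)->EXIT | p2:(1,1)->(1,0)->EXIT | p3:escaped | p4:escaped

ESCAPED ESCAPED ESCAPED ESCAPED ESCAPED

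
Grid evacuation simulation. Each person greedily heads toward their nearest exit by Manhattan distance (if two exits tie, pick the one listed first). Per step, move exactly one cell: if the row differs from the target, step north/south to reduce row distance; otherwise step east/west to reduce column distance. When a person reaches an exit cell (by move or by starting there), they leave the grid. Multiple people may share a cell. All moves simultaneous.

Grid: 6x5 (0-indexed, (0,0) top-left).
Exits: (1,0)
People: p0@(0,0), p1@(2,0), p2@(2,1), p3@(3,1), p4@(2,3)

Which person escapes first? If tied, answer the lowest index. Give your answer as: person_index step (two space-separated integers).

Step 1: p0:(0,0)->(1,0)->EXIT | p1:(2,0)->(1,0)->EXIT | p2:(2,1)->(1,1) | p3:(3,1)->(2,1) | p4:(2,3)->(1,3)
Step 2: p0:escaped | p1:escaped | p2:(1,1)->(1,0)->EXIT | p3:(2,1)->(1,1) | p4:(1,3)->(1,2)
Step 3: p0:escaped | p1:escaped | p2:escaped | p3:(1,1)->(1,0)->EXIT | p4:(1,2)->(1,1)
Step 4: p0:escaped | p1:escaped | p2:escaped | p3:escaped | p4:(1,1)->(1,0)->EXIT
Exit steps: [1, 1, 2, 3, 4]
First to escape: p0 at step 1

Answer: 0 1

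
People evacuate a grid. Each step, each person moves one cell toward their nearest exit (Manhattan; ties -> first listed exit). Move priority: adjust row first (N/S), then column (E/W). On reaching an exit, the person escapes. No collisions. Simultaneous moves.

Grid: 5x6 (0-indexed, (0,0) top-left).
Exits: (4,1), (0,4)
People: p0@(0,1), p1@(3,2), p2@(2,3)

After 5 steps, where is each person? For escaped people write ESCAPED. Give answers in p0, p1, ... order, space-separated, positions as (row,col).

Step 1: p0:(0,1)->(0,2) | p1:(3,2)->(4,2) | p2:(2,3)->(1,3)
Step 2: p0:(0,2)->(0,3) | p1:(4,2)->(4,1)->EXIT | p2:(1,3)->(0,3)
Step 3: p0:(0,3)->(0,4)->EXIT | p1:escaped | p2:(0,3)->(0,4)->EXIT

ESCAPED ESCAPED ESCAPED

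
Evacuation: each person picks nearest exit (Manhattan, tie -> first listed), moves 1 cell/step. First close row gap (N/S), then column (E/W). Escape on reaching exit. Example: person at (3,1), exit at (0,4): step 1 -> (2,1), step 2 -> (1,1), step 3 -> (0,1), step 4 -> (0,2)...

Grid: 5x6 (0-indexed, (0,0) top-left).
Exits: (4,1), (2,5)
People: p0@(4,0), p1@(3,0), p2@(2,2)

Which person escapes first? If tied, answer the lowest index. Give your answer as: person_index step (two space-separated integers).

Step 1: p0:(4,0)->(4,1)->EXIT | p1:(3,0)->(4,0) | p2:(2,2)->(3,2)
Step 2: p0:escaped | p1:(4,0)->(4,1)->EXIT | p2:(3,2)->(4,2)
Step 3: p0:escaped | p1:escaped | p2:(4,2)->(4,1)->EXIT
Exit steps: [1, 2, 3]
First to escape: p0 at step 1

Answer: 0 1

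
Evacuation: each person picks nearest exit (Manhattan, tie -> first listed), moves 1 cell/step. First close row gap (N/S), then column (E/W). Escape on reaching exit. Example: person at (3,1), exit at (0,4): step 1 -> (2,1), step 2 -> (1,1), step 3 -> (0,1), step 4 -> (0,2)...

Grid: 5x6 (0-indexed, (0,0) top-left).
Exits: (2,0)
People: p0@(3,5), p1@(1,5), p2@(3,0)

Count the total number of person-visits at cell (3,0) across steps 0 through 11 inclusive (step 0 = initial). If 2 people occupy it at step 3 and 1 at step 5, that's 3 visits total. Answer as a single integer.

Answer: 1

Derivation:
Step 0: p0@(3,5) p1@(1,5) p2@(3,0) -> at (3,0): 1 [p2], cum=1
Step 1: p0@(2,5) p1@(2,5) p2@ESC -> at (3,0): 0 [-], cum=1
Step 2: p0@(2,4) p1@(2,4) p2@ESC -> at (3,0): 0 [-], cum=1
Step 3: p0@(2,3) p1@(2,3) p2@ESC -> at (3,0): 0 [-], cum=1
Step 4: p0@(2,2) p1@(2,2) p2@ESC -> at (3,0): 0 [-], cum=1
Step 5: p0@(2,1) p1@(2,1) p2@ESC -> at (3,0): 0 [-], cum=1
Step 6: p0@ESC p1@ESC p2@ESC -> at (3,0): 0 [-], cum=1
Total visits = 1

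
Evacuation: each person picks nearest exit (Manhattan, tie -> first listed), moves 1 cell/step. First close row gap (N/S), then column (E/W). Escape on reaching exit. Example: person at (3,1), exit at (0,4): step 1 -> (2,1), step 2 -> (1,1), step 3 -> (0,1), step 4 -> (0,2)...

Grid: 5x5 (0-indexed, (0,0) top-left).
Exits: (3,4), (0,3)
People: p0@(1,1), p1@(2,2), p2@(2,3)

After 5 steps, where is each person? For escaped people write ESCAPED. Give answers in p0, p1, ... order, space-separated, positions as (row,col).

Step 1: p0:(1,1)->(0,1) | p1:(2,2)->(3,2) | p2:(2,3)->(3,3)
Step 2: p0:(0,1)->(0,2) | p1:(3,2)->(3,3) | p2:(3,3)->(3,4)->EXIT
Step 3: p0:(0,2)->(0,3)->EXIT | p1:(3,3)->(3,4)->EXIT | p2:escaped

ESCAPED ESCAPED ESCAPED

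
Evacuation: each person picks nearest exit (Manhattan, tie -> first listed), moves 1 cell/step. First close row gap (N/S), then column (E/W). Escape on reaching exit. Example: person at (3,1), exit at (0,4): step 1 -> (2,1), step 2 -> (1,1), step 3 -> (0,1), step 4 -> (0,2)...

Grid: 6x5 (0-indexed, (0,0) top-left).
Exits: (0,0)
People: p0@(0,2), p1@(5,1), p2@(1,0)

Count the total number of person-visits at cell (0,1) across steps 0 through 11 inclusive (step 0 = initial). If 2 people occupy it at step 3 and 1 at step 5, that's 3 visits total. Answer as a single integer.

Answer: 2

Derivation:
Step 0: p0@(0,2) p1@(5,1) p2@(1,0) -> at (0,1): 0 [-], cum=0
Step 1: p0@(0,1) p1@(4,1) p2@ESC -> at (0,1): 1 [p0], cum=1
Step 2: p0@ESC p1@(3,1) p2@ESC -> at (0,1): 0 [-], cum=1
Step 3: p0@ESC p1@(2,1) p2@ESC -> at (0,1): 0 [-], cum=1
Step 4: p0@ESC p1@(1,1) p2@ESC -> at (0,1): 0 [-], cum=1
Step 5: p0@ESC p1@(0,1) p2@ESC -> at (0,1): 1 [p1], cum=2
Step 6: p0@ESC p1@ESC p2@ESC -> at (0,1): 0 [-], cum=2
Total visits = 2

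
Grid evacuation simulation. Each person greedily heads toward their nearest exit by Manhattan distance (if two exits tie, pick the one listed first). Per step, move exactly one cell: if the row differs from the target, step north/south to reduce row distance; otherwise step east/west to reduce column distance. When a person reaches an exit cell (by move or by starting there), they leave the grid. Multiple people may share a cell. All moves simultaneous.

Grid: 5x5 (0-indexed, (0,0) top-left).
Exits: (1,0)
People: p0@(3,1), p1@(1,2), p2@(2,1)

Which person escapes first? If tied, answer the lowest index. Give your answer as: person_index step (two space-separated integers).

Answer: 1 2

Derivation:
Step 1: p0:(3,1)->(2,1) | p1:(1,2)->(1,1) | p2:(2,1)->(1,1)
Step 2: p0:(2,1)->(1,1) | p1:(1,1)->(1,0)->EXIT | p2:(1,1)->(1,0)->EXIT
Step 3: p0:(1,1)->(1,0)->EXIT | p1:escaped | p2:escaped
Exit steps: [3, 2, 2]
First to escape: p1 at step 2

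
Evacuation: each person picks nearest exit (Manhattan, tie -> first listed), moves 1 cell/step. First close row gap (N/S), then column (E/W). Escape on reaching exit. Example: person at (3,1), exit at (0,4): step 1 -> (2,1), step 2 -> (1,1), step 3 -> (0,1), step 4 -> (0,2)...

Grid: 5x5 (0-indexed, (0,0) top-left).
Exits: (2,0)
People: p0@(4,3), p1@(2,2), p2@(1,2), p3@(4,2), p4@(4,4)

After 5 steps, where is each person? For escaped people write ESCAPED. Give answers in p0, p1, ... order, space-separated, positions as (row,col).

Step 1: p0:(4,3)->(3,3) | p1:(2,2)->(2,1) | p2:(1,2)->(2,2) | p3:(4,2)->(3,2) | p4:(4,4)->(3,4)
Step 2: p0:(3,3)->(2,3) | p1:(2,1)->(2,0)->EXIT | p2:(2,2)->(2,1) | p3:(3,2)->(2,2) | p4:(3,4)->(2,4)
Step 3: p0:(2,3)->(2,2) | p1:escaped | p2:(2,1)->(2,0)->EXIT | p3:(2,2)->(2,1) | p4:(2,4)->(2,3)
Step 4: p0:(2,2)->(2,1) | p1:escaped | p2:escaped | p3:(2,1)->(2,0)->EXIT | p4:(2,3)->(2,2)
Step 5: p0:(2,1)->(2,0)->EXIT | p1:escaped | p2:escaped | p3:escaped | p4:(2,2)->(2,1)

ESCAPED ESCAPED ESCAPED ESCAPED (2,1)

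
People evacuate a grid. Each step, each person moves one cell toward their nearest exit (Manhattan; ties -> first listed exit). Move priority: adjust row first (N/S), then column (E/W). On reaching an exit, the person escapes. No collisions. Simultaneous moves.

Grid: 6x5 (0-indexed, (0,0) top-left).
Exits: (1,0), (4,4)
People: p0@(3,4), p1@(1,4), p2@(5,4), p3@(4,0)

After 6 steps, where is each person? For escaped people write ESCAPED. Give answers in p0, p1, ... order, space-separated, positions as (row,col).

Step 1: p0:(3,4)->(4,4)->EXIT | p1:(1,4)->(2,4) | p2:(5,4)->(4,4)->EXIT | p3:(4,0)->(3,0)
Step 2: p0:escaped | p1:(2,4)->(3,4) | p2:escaped | p3:(3,0)->(2,0)
Step 3: p0:escaped | p1:(3,4)->(4,4)->EXIT | p2:escaped | p3:(2,0)->(1,0)->EXIT

ESCAPED ESCAPED ESCAPED ESCAPED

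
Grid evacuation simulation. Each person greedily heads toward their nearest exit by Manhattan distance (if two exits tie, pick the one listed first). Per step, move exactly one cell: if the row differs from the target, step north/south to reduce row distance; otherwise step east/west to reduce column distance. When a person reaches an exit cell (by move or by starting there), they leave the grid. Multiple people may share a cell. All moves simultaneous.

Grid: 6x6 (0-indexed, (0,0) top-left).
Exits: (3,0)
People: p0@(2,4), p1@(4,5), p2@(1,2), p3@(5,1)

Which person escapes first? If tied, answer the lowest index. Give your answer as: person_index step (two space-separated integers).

Step 1: p0:(2,4)->(3,4) | p1:(4,5)->(3,5) | p2:(1,2)->(2,2) | p3:(5,1)->(4,1)
Step 2: p0:(3,4)->(3,3) | p1:(3,5)->(3,4) | p2:(2,2)->(3,2) | p3:(4,1)->(3,1)
Step 3: p0:(3,3)->(3,2) | p1:(3,4)->(3,3) | p2:(3,2)->(3,1) | p3:(3,1)->(3,0)->EXIT
Step 4: p0:(3,2)->(3,1) | p1:(3,3)->(3,2) | p2:(3,1)->(3,0)->EXIT | p3:escaped
Step 5: p0:(3,1)->(3,0)->EXIT | p1:(3,2)->(3,1) | p2:escaped | p3:escaped
Step 6: p0:escaped | p1:(3,1)->(3,0)->EXIT | p2:escaped | p3:escaped
Exit steps: [5, 6, 4, 3]
First to escape: p3 at step 3

Answer: 3 3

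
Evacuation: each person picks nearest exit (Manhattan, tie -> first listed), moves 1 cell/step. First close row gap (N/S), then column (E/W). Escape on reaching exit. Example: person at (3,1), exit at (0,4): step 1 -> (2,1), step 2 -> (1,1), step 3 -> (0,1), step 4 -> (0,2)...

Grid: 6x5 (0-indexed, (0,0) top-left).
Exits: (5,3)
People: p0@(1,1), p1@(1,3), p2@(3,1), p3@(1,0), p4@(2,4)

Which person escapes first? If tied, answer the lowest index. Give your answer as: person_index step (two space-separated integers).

Step 1: p0:(1,1)->(2,1) | p1:(1,3)->(2,3) | p2:(3,1)->(4,1) | p3:(1,0)->(2,0) | p4:(2,4)->(3,4)
Step 2: p0:(2,1)->(3,1) | p1:(2,3)->(3,3) | p2:(4,1)->(5,1) | p3:(2,0)->(3,0) | p4:(3,4)->(4,4)
Step 3: p0:(3,1)->(4,1) | p1:(3,3)->(4,3) | p2:(5,1)->(5,2) | p3:(3,0)->(4,0) | p4:(4,4)->(5,4)
Step 4: p0:(4,1)->(5,1) | p1:(4,3)->(5,3)->EXIT | p2:(5,2)->(5,3)->EXIT | p3:(4,0)->(5,0) | p4:(5,4)->(5,3)->EXIT
Step 5: p0:(5,1)->(5,2) | p1:escaped | p2:escaped | p3:(5,0)->(5,1) | p4:escaped
Step 6: p0:(5,2)->(5,3)->EXIT | p1:escaped | p2:escaped | p3:(5,1)->(5,2) | p4:escaped
Step 7: p0:escaped | p1:escaped | p2:escaped | p3:(5,2)->(5,3)->EXIT | p4:escaped
Exit steps: [6, 4, 4, 7, 4]
First to escape: p1 at step 4

Answer: 1 4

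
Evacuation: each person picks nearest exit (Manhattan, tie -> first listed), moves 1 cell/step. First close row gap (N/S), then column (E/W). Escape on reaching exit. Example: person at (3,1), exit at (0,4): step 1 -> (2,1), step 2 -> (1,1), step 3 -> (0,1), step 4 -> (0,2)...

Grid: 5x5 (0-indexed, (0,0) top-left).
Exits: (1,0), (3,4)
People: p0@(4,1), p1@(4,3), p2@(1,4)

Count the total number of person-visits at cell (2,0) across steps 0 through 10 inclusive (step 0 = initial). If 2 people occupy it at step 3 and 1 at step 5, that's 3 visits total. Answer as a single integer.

Answer: 0

Derivation:
Step 0: p0@(4,1) p1@(4,3) p2@(1,4) -> at (2,0): 0 [-], cum=0
Step 1: p0@(3,1) p1@(3,3) p2@(2,4) -> at (2,0): 0 [-], cum=0
Step 2: p0@(2,1) p1@ESC p2@ESC -> at (2,0): 0 [-], cum=0
Step 3: p0@(1,1) p1@ESC p2@ESC -> at (2,0): 0 [-], cum=0
Step 4: p0@ESC p1@ESC p2@ESC -> at (2,0): 0 [-], cum=0
Total visits = 0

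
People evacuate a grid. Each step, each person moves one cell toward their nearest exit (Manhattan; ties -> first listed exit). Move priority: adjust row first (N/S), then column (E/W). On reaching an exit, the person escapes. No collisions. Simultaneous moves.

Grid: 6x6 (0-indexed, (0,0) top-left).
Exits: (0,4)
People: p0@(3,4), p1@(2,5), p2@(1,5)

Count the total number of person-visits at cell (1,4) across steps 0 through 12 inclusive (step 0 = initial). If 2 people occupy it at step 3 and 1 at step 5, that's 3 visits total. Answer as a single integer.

Step 0: p0@(3,4) p1@(2,5) p2@(1,5) -> at (1,4): 0 [-], cum=0
Step 1: p0@(2,4) p1@(1,5) p2@(0,5) -> at (1,4): 0 [-], cum=0
Step 2: p0@(1,4) p1@(0,5) p2@ESC -> at (1,4): 1 [p0], cum=1
Step 3: p0@ESC p1@ESC p2@ESC -> at (1,4): 0 [-], cum=1
Total visits = 1

Answer: 1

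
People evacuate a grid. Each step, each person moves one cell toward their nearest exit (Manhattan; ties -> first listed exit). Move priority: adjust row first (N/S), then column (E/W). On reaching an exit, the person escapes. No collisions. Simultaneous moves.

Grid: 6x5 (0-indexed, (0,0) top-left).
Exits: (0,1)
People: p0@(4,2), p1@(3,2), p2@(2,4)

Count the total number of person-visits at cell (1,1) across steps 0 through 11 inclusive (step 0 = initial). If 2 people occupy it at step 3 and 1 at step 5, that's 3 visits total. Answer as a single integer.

Step 0: p0@(4,2) p1@(3,2) p2@(2,4) -> at (1,1): 0 [-], cum=0
Step 1: p0@(3,2) p1@(2,2) p2@(1,4) -> at (1,1): 0 [-], cum=0
Step 2: p0@(2,2) p1@(1,2) p2@(0,4) -> at (1,1): 0 [-], cum=0
Step 3: p0@(1,2) p1@(0,2) p2@(0,3) -> at (1,1): 0 [-], cum=0
Step 4: p0@(0,2) p1@ESC p2@(0,2) -> at (1,1): 0 [-], cum=0
Step 5: p0@ESC p1@ESC p2@ESC -> at (1,1): 0 [-], cum=0
Total visits = 0

Answer: 0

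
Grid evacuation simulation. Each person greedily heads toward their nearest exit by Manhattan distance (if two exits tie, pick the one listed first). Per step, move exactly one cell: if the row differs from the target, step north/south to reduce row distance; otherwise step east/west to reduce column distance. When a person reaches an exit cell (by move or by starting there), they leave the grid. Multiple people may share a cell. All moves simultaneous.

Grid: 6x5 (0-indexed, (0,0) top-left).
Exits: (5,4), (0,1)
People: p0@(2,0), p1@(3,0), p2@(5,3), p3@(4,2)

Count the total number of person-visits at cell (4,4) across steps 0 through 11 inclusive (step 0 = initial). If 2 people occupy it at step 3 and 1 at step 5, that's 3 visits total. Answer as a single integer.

Answer: 0

Derivation:
Step 0: p0@(2,0) p1@(3,0) p2@(5,3) p3@(4,2) -> at (4,4): 0 [-], cum=0
Step 1: p0@(1,0) p1@(2,0) p2@ESC p3@(5,2) -> at (4,4): 0 [-], cum=0
Step 2: p0@(0,0) p1@(1,0) p2@ESC p3@(5,3) -> at (4,4): 0 [-], cum=0
Step 3: p0@ESC p1@(0,0) p2@ESC p3@ESC -> at (4,4): 0 [-], cum=0
Step 4: p0@ESC p1@ESC p2@ESC p3@ESC -> at (4,4): 0 [-], cum=0
Total visits = 0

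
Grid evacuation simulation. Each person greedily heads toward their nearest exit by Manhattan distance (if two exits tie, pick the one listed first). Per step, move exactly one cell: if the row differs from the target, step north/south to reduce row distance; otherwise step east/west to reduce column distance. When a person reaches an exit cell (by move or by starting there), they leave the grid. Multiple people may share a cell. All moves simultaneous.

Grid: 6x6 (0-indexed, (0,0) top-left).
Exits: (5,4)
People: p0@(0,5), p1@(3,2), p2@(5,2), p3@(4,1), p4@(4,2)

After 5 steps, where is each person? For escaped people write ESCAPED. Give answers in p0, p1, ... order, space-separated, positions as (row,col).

Step 1: p0:(0,5)->(1,5) | p1:(3,2)->(4,2) | p2:(5,2)->(5,3) | p3:(4,1)->(5,1) | p4:(4,2)->(5,2)
Step 2: p0:(1,5)->(2,5) | p1:(4,2)->(5,2) | p2:(5,3)->(5,4)->EXIT | p3:(5,1)->(5,2) | p4:(5,2)->(5,3)
Step 3: p0:(2,5)->(3,5) | p1:(5,2)->(5,3) | p2:escaped | p3:(5,2)->(5,3) | p4:(5,3)->(5,4)->EXIT
Step 4: p0:(3,5)->(4,5) | p1:(5,3)->(5,4)->EXIT | p2:escaped | p3:(5,3)->(5,4)->EXIT | p4:escaped
Step 5: p0:(4,5)->(5,5) | p1:escaped | p2:escaped | p3:escaped | p4:escaped

(5,5) ESCAPED ESCAPED ESCAPED ESCAPED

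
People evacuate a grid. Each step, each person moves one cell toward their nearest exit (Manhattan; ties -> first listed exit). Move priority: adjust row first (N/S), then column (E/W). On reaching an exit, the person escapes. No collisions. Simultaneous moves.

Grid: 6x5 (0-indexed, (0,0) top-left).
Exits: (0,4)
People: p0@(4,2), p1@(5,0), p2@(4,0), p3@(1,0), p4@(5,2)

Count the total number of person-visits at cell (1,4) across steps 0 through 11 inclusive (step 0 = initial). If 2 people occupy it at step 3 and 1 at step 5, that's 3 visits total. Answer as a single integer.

Step 0: p0@(4,2) p1@(5,0) p2@(4,0) p3@(1,0) p4@(5,2) -> at (1,4): 0 [-], cum=0
Step 1: p0@(3,2) p1@(4,0) p2@(3,0) p3@(0,0) p4@(4,2) -> at (1,4): 0 [-], cum=0
Step 2: p0@(2,2) p1@(3,0) p2@(2,0) p3@(0,1) p4@(3,2) -> at (1,4): 0 [-], cum=0
Step 3: p0@(1,2) p1@(2,0) p2@(1,0) p3@(0,2) p4@(2,2) -> at (1,4): 0 [-], cum=0
Step 4: p0@(0,2) p1@(1,0) p2@(0,0) p3@(0,3) p4@(1,2) -> at (1,4): 0 [-], cum=0
Step 5: p0@(0,3) p1@(0,0) p2@(0,1) p3@ESC p4@(0,2) -> at (1,4): 0 [-], cum=0
Step 6: p0@ESC p1@(0,1) p2@(0,2) p3@ESC p4@(0,3) -> at (1,4): 0 [-], cum=0
Step 7: p0@ESC p1@(0,2) p2@(0,3) p3@ESC p4@ESC -> at (1,4): 0 [-], cum=0
Step 8: p0@ESC p1@(0,3) p2@ESC p3@ESC p4@ESC -> at (1,4): 0 [-], cum=0
Step 9: p0@ESC p1@ESC p2@ESC p3@ESC p4@ESC -> at (1,4): 0 [-], cum=0
Total visits = 0

Answer: 0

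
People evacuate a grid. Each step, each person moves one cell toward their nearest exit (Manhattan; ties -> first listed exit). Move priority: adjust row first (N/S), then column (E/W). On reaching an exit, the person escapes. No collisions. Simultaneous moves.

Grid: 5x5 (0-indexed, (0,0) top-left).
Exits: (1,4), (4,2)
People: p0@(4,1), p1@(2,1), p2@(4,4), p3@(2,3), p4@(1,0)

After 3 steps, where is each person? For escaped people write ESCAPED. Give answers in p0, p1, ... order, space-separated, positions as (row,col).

Step 1: p0:(4,1)->(4,2)->EXIT | p1:(2,1)->(3,1) | p2:(4,4)->(4,3) | p3:(2,3)->(1,3) | p4:(1,0)->(1,1)
Step 2: p0:escaped | p1:(3,1)->(4,1) | p2:(4,3)->(4,2)->EXIT | p3:(1,3)->(1,4)->EXIT | p4:(1,1)->(1,2)
Step 3: p0:escaped | p1:(4,1)->(4,2)->EXIT | p2:escaped | p3:escaped | p4:(1,2)->(1,3)

ESCAPED ESCAPED ESCAPED ESCAPED (1,3)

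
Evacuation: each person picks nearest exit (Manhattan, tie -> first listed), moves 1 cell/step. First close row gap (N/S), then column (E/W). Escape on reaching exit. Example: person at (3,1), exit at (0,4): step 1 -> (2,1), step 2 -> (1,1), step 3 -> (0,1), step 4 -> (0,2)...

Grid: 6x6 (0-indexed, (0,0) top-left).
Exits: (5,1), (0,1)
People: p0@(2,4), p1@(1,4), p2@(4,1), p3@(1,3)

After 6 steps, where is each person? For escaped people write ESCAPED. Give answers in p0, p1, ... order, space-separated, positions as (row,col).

Step 1: p0:(2,4)->(1,4) | p1:(1,4)->(0,4) | p2:(4,1)->(5,1)->EXIT | p3:(1,3)->(0,3)
Step 2: p0:(1,4)->(0,4) | p1:(0,4)->(0,3) | p2:escaped | p3:(0,3)->(0,2)
Step 3: p0:(0,4)->(0,3) | p1:(0,3)->(0,2) | p2:escaped | p3:(0,2)->(0,1)->EXIT
Step 4: p0:(0,3)->(0,2) | p1:(0,2)->(0,1)->EXIT | p2:escaped | p3:escaped
Step 5: p0:(0,2)->(0,1)->EXIT | p1:escaped | p2:escaped | p3:escaped

ESCAPED ESCAPED ESCAPED ESCAPED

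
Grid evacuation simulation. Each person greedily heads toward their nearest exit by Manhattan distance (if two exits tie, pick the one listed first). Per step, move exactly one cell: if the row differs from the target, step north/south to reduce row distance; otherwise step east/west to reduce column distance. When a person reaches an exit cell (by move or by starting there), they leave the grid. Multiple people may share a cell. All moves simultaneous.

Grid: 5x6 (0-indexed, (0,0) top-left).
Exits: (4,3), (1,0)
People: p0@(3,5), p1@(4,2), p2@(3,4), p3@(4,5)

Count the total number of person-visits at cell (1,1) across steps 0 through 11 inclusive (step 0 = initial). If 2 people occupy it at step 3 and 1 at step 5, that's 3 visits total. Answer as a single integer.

Answer: 0

Derivation:
Step 0: p0@(3,5) p1@(4,2) p2@(3,4) p3@(4,5) -> at (1,1): 0 [-], cum=0
Step 1: p0@(4,5) p1@ESC p2@(4,4) p3@(4,4) -> at (1,1): 0 [-], cum=0
Step 2: p0@(4,4) p1@ESC p2@ESC p3@ESC -> at (1,1): 0 [-], cum=0
Step 3: p0@ESC p1@ESC p2@ESC p3@ESC -> at (1,1): 0 [-], cum=0
Total visits = 0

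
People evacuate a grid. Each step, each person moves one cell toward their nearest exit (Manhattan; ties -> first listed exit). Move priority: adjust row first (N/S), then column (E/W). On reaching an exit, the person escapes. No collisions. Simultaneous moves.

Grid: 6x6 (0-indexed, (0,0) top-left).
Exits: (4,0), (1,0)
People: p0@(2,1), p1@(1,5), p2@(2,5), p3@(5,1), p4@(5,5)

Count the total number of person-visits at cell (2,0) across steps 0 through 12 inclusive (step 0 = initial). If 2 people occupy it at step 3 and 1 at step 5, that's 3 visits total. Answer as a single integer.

Step 0: p0@(2,1) p1@(1,5) p2@(2,5) p3@(5,1) p4@(5,5) -> at (2,0): 0 [-], cum=0
Step 1: p0@(1,1) p1@(1,4) p2@(1,5) p3@(4,1) p4@(4,5) -> at (2,0): 0 [-], cum=0
Step 2: p0@ESC p1@(1,3) p2@(1,4) p3@ESC p4@(4,4) -> at (2,0): 0 [-], cum=0
Step 3: p0@ESC p1@(1,2) p2@(1,3) p3@ESC p4@(4,3) -> at (2,0): 0 [-], cum=0
Step 4: p0@ESC p1@(1,1) p2@(1,2) p3@ESC p4@(4,2) -> at (2,0): 0 [-], cum=0
Step 5: p0@ESC p1@ESC p2@(1,1) p3@ESC p4@(4,1) -> at (2,0): 0 [-], cum=0
Step 6: p0@ESC p1@ESC p2@ESC p3@ESC p4@ESC -> at (2,0): 0 [-], cum=0
Total visits = 0

Answer: 0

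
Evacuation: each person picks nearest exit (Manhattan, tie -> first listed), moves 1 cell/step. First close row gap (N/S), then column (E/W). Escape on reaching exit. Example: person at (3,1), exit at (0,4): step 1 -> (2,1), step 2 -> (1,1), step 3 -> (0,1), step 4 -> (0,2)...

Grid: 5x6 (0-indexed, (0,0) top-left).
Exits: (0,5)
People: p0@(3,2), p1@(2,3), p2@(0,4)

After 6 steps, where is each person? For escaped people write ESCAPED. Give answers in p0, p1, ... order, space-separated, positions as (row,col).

Step 1: p0:(3,2)->(2,2) | p1:(2,3)->(1,3) | p2:(0,4)->(0,5)->EXIT
Step 2: p0:(2,2)->(1,2) | p1:(1,3)->(0,3) | p2:escaped
Step 3: p0:(1,2)->(0,2) | p1:(0,3)->(0,4) | p2:escaped
Step 4: p0:(0,2)->(0,3) | p1:(0,4)->(0,5)->EXIT | p2:escaped
Step 5: p0:(0,3)->(0,4) | p1:escaped | p2:escaped
Step 6: p0:(0,4)->(0,5)->EXIT | p1:escaped | p2:escaped

ESCAPED ESCAPED ESCAPED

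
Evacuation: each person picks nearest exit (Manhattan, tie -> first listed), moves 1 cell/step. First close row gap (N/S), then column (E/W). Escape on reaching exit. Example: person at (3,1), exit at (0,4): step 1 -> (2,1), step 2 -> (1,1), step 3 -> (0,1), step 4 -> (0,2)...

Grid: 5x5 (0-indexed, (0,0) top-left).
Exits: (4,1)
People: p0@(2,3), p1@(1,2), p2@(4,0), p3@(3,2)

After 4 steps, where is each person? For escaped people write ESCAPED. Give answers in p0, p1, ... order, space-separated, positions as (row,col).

Step 1: p0:(2,3)->(3,3) | p1:(1,2)->(2,2) | p2:(4,0)->(4,1)->EXIT | p3:(3,2)->(4,2)
Step 2: p0:(3,3)->(4,3) | p1:(2,2)->(3,2) | p2:escaped | p3:(4,2)->(4,1)->EXIT
Step 3: p0:(4,3)->(4,2) | p1:(3,2)->(4,2) | p2:escaped | p3:escaped
Step 4: p0:(4,2)->(4,1)->EXIT | p1:(4,2)->(4,1)->EXIT | p2:escaped | p3:escaped

ESCAPED ESCAPED ESCAPED ESCAPED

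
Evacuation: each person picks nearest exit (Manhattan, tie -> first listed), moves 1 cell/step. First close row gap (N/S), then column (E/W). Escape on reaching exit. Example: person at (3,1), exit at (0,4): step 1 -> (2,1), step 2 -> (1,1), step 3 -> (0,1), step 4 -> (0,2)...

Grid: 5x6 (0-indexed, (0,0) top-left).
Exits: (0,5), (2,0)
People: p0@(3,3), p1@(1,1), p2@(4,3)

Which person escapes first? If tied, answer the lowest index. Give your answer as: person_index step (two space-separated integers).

Step 1: p0:(3,3)->(2,3) | p1:(1,1)->(2,1) | p2:(4,3)->(3,3)
Step 2: p0:(2,3)->(2,2) | p1:(2,1)->(2,0)->EXIT | p2:(3,3)->(2,3)
Step 3: p0:(2,2)->(2,1) | p1:escaped | p2:(2,3)->(2,2)
Step 4: p0:(2,1)->(2,0)->EXIT | p1:escaped | p2:(2,2)->(2,1)
Step 5: p0:escaped | p1:escaped | p2:(2,1)->(2,0)->EXIT
Exit steps: [4, 2, 5]
First to escape: p1 at step 2

Answer: 1 2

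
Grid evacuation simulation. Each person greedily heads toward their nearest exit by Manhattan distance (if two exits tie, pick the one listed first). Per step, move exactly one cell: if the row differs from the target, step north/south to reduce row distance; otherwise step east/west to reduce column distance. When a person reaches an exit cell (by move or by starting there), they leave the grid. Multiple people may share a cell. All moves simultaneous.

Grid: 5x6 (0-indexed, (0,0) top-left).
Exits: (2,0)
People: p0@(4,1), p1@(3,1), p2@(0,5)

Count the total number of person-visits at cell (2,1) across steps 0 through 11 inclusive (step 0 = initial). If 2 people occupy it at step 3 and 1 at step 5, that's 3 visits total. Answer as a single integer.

Step 0: p0@(4,1) p1@(3,1) p2@(0,5) -> at (2,1): 0 [-], cum=0
Step 1: p0@(3,1) p1@(2,1) p2@(1,5) -> at (2,1): 1 [p1], cum=1
Step 2: p0@(2,1) p1@ESC p2@(2,5) -> at (2,1): 1 [p0], cum=2
Step 3: p0@ESC p1@ESC p2@(2,4) -> at (2,1): 0 [-], cum=2
Step 4: p0@ESC p1@ESC p2@(2,3) -> at (2,1): 0 [-], cum=2
Step 5: p0@ESC p1@ESC p2@(2,2) -> at (2,1): 0 [-], cum=2
Step 6: p0@ESC p1@ESC p2@(2,1) -> at (2,1): 1 [p2], cum=3
Step 7: p0@ESC p1@ESC p2@ESC -> at (2,1): 0 [-], cum=3
Total visits = 3

Answer: 3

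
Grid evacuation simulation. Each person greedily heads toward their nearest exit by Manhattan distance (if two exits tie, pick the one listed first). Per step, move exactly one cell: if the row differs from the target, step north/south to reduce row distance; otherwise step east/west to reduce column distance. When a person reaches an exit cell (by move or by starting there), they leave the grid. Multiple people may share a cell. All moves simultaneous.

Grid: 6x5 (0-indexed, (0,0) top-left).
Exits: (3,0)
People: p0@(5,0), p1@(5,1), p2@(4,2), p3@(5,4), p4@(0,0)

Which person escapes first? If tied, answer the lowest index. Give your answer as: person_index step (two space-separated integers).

Answer: 0 2

Derivation:
Step 1: p0:(5,0)->(4,0) | p1:(5,1)->(4,1) | p2:(4,2)->(3,2) | p3:(5,4)->(4,4) | p4:(0,0)->(1,0)
Step 2: p0:(4,0)->(3,0)->EXIT | p1:(4,1)->(3,1) | p2:(3,2)->(3,1) | p3:(4,4)->(3,4) | p4:(1,0)->(2,0)
Step 3: p0:escaped | p1:(3,1)->(3,0)->EXIT | p2:(3,1)->(3,0)->EXIT | p3:(3,4)->(3,3) | p4:(2,0)->(3,0)->EXIT
Step 4: p0:escaped | p1:escaped | p2:escaped | p3:(3,3)->(3,2) | p4:escaped
Step 5: p0:escaped | p1:escaped | p2:escaped | p3:(3,2)->(3,1) | p4:escaped
Step 6: p0:escaped | p1:escaped | p2:escaped | p3:(3,1)->(3,0)->EXIT | p4:escaped
Exit steps: [2, 3, 3, 6, 3]
First to escape: p0 at step 2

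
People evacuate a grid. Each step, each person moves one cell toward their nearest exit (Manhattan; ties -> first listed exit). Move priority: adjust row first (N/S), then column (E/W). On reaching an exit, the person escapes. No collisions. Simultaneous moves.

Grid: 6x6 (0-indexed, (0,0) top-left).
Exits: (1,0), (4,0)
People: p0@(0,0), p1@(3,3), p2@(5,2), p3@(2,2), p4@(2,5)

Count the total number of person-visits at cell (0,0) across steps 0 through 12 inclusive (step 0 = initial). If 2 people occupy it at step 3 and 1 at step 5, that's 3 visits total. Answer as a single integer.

Step 0: p0@(0,0) p1@(3,3) p2@(5,2) p3@(2,2) p4@(2,5) -> at (0,0): 1 [p0], cum=1
Step 1: p0@ESC p1@(4,3) p2@(4,2) p3@(1,2) p4@(1,5) -> at (0,0): 0 [-], cum=1
Step 2: p0@ESC p1@(4,2) p2@(4,1) p3@(1,1) p4@(1,4) -> at (0,0): 0 [-], cum=1
Step 3: p0@ESC p1@(4,1) p2@ESC p3@ESC p4@(1,3) -> at (0,0): 0 [-], cum=1
Step 4: p0@ESC p1@ESC p2@ESC p3@ESC p4@(1,2) -> at (0,0): 0 [-], cum=1
Step 5: p0@ESC p1@ESC p2@ESC p3@ESC p4@(1,1) -> at (0,0): 0 [-], cum=1
Step 6: p0@ESC p1@ESC p2@ESC p3@ESC p4@ESC -> at (0,0): 0 [-], cum=1
Total visits = 1

Answer: 1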